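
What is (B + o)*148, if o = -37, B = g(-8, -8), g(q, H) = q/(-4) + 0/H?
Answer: -5180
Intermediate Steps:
g(q, H) = -q/4 (g(q, H) = q*(-¼) + 0 = -q/4 + 0 = -q/4)
B = 2 (B = -¼*(-8) = 2)
(B + o)*148 = (2 - 37)*148 = -35*148 = -5180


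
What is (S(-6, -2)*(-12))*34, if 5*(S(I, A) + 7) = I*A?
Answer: 9384/5 ≈ 1876.8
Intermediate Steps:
S(I, A) = -7 + A*I/5 (S(I, A) = -7 + (I*A)/5 = -7 + (A*I)/5 = -7 + A*I/5)
(S(-6, -2)*(-12))*34 = ((-7 + (1/5)*(-2)*(-6))*(-12))*34 = ((-7 + 12/5)*(-12))*34 = -23/5*(-12)*34 = (276/5)*34 = 9384/5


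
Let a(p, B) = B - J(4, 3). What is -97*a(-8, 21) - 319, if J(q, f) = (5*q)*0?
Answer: -2356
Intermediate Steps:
J(q, f) = 0
a(p, B) = B (a(p, B) = B - 1*0 = B + 0 = B)
-97*a(-8, 21) - 319 = -97*21 - 319 = -2037 - 319 = -2356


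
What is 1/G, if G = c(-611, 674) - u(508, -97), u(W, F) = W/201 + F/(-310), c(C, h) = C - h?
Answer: -62310/80245327 ≈ -0.00077649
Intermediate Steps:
u(W, F) = -F/310 + W/201 (u(W, F) = W*(1/201) + F*(-1/310) = W/201 - F/310 = -F/310 + W/201)
G = -80245327/62310 (G = (-611 - 1*674) - (-1/310*(-97) + (1/201)*508) = (-611 - 674) - (97/310 + 508/201) = -1285 - 1*176977/62310 = -1285 - 176977/62310 = -80245327/62310 ≈ -1287.8)
1/G = 1/(-80245327/62310) = -62310/80245327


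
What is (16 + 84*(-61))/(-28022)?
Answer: 2554/14011 ≈ 0.18229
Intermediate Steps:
(16 + 84*(-61))/(-28022) = (16 - 5124)*(-1/28022) = -5108*(-1/28022) = 2554/14011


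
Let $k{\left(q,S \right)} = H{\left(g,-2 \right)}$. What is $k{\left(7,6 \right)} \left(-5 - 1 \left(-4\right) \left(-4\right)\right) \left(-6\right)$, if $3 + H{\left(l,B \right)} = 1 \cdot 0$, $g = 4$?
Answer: $-378$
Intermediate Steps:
$H{\left(l,B \right)} = -3$ ($H{\left(l,B \right)} = -3 + 1 \cdot 0 = -3 + 0 = -3$)
$k{\left(q,S \right)} = -3$
$k{\left(7,6 \right)} \left(-5 - 1 \left(-4\right) \left(-4\right)\right) \left(-6\right) = - 3 \left(-5 - 1 \left(-4\right) \left(-4\right)\right) \left(-6\right) = - 3 \left(-5 - \left(-4\right) \left(-4\right)\right) \left(-6\right) = - 3 \left(-5 - 16\right) \left(-6\right) = \left(-3\right) \left(-21\right) \left(-6\right) = 63 \left(-6\right) = -378$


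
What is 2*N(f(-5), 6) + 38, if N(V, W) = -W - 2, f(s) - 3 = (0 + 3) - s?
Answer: 22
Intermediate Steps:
f(s) = 6 - s (f(s) = 3 + ((0 + 3) - s) = 3 + (3 - s) = 6 - s)
N(V, W) = -2 - W
2*N(f(-5), 6) + 38 = 2*(-2 - 1*6) + 38 = 2*(-2 - 6) + 38 = 2*(-8) + 38 = -16 + 38 = 22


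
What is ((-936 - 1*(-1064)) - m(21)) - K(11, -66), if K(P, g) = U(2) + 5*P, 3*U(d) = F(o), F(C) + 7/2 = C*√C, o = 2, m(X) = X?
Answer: 319/6 - 2*√2/3 ≈ 52.224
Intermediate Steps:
F(C) = -7/2 + C^(3/2) (F(C) = -7/2 + C*√C = -7/2 + C^(3/2))
U(d) = -7/6 + 2*√2/3 (U(d) = (-7/2 + 2^(3/2))/3 = (-7/2 + 2*√2)/3 = -7/6 + 2*√2/3)
K(P, g) = -7/6 + 5*P + 2*√2/3 (K(P, g) = (-7/6 + 2*√2/3) + 5*P = -7/6 + 5*P + 2*√2/3)
((-936 - 1*(-1064)) - m(21)) - K(11, -66) = ((-936 - 1*(-1064)) - 1*21) - (-7/6 + 5*11 + 2*√2/3) = ((-936 + 1064) - 21) - (-7/6 + 55 + 2*√2/3) = (128 - 21) - (323/6 + 2*√2/3) = 107 + (-323/6 - 2*√2/3) = 319/6 - 2*√2/3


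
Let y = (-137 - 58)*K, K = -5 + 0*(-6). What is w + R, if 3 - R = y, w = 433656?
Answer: 432684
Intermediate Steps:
K = -5 (K = -5 + 0 = -5)
y = 975 (y = (-137 - 58)*(-5) = -195*(-5) = 975)
R = -972 (R = 3 - 1*975 = 3 - 975 = -972)
w + R = 433656 - 972 = 432684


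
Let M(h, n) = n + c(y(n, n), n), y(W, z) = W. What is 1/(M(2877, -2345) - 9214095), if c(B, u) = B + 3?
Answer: -1/9218782 ≈ -1.0847e-7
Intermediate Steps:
c(B, u) = 3 + B
M(h, n) = 3 + 2*n (M(h, n) = n + (3 + n) = 3 + 2*n)
1/(M(2877, -2345) - 9214095) = 1/((3 + 2*(-2345)) - 9214095) = 1/((3 - 4690) - 9214095) = 1/(-4687 - 9214095) = 1/(-9218782) = -1/9218782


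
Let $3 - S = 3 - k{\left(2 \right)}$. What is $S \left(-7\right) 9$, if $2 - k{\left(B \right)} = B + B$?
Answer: $126$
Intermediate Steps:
$k{\left(B \right)} = 2 - 2 B$ ($k{\left(B \right)} = 2 - \left(B + B\right) = 2 - 2 B$)
$S = -2$ ($S = 3 - \left(3 - \left(2 - 4\right)\right) = 3 - \left(3 - -2\right) = 3 - \left(3 + 2\right) = 3 - 5 = -2$)
$S \left(-7\right) 9 = \left(-2\right) \left(-7\right) 9 = 14 \cdot 9 = 126$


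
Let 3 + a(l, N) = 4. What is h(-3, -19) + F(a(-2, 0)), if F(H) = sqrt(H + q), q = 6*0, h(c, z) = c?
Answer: -2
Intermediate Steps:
q = 0
a(l, N) = 1 (a(l, N) = -3 + 4 = 1)
F(H) = sqrt(H) (F(H) = sqrt(H + 0) = sqrt(H))
h(-3, -19) + F(a(-2, 0)) = -3 + sqrt(1) = -3 + 1 = -2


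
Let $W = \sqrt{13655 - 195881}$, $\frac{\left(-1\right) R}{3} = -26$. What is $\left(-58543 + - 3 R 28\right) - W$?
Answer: $-65095 - 11 i \sqrt{1506} \approx -65095.0 - 426.88 i$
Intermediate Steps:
$R = 78$ ($R = \left(-3\right) \left(-26\right) = 78$)
$W = 11 i \sqrt{1506}$ ($W = \sqrt{-182226} = 11 i \sqrt{1506} \approx 426.88 i$)
$\left(-58543 + - 3 R 28\right) - W = \left(-58543 + \left(-3\right) 78 \cdot 28\right) - 11 i \sqrt{1506} = \left(-58543 - 6552\right) - 11 i \sqrt{1506} = -65095 - 11 i \sqrt{1506}$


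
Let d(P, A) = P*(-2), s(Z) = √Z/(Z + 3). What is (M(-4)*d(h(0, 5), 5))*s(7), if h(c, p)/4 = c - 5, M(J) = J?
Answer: -16*√7 ≈ -42.332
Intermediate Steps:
h(c, p) = -20 + 4*c (h(c, p) = 4*(c - 5) = 4*(-5 + c) = -20 + 4*c)
s(Z) = √Z/(3 + Z)
d(P, A) = -2*P
(M(-4)*d(h(0, 5), 5))*s(7) = (-(-8)*(-20 + 4*0))*(√7/(3 + 7)) = (-(-8)*(-20 + 0))*(√7/10) = (-(-8)*(-20))*(√7*(⅒)) = (-4*40)*(√7/10) = -16*√7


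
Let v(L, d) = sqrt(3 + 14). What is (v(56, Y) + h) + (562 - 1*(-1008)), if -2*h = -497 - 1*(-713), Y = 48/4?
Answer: 1462 + sqrt(17) ≈ 1466.1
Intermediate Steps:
Y = 12 (Y = 48*(1/4) = 12)
h = -108 (h = -(-497 - 1*(-713))/2 = -(-497 + 713)/2 = -1/2*216 = -108)
v(L, d) = sqrt(17)
(v(56, Y) + h) + (562 - 1*(-1008)) = (sqrt(17) - 108) + (562 - 1*(-1008)) = (-108 + sqrt(17)) + (562 + 1008) = (-108 + sqrt(17)) + 1570 = 1462 + sqrt(17)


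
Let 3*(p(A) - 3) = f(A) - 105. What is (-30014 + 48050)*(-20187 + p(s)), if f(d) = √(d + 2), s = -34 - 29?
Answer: -364669884 + 6012*I*√61 ≈ -3.6467e+8 + 46955.0*I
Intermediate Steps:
s = -63
f(d) = √(2 + d)
p(A) = -32 + √(2 + A)/3 (p(A) = 3 + (√(2 + A) - 105)/3 = 3 + (-105 + √(2 + A))/3 = 3 + (-35 + √(2 + A)/3) = -32 + √(2 + A)/3)
(-30014 + 48050)*(-20187 + p(s)) = (-30014 + 48050)*(-20187 + (-32 + √(2 - 63)/3)) = 18036*(-20187 + (-32 + √(-61)/3)) = 18036*(-20187 + (-32 + (I*√61)/3)) = 18036*(-20187 + (-32 + I*√61/3)) = 18036*(-20219 + I*√61/3) = -364669884 + 6012*I*√61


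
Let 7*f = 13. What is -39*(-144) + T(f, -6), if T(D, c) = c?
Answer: 5610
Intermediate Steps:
f = 13/7 (f = (⅐)*13 = 13/7 ≈ 1.8571)
-39*(-144) + T(f, -6) = -39*(-144) - 6 = 5616 - 6 = 5610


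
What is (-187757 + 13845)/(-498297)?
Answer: 173912/498297 ≈ 0.34901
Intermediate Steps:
(-187757 + 13845)/(-498297) = -173912*(-1/498297) = 173912/498297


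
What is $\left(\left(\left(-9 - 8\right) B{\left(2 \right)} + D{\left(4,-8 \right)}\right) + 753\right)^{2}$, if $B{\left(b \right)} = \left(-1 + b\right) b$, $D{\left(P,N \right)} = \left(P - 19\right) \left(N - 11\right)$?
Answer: $1008016$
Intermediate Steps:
$D{\left(P,N \right)} = \left(-19 + P\right) \left(-11 + N\right)$
$B{\left(b \right)} = b \left(-1 + b\right)$
$\left(\left(\left(-9 - 8\right) B{\left(2 \right)} + D{\left(4,-8 \right)}\right) + 753\right)^{2} = \left(\left(\left(-9 - 8\right) 2 \left(-1 + 2\right) - -285\right) + 753\right)^{2} = \left(\left(- 17 \cdot 2 \cdot 1 + \left(209 + 152 - 44 - 32\right)\right) + 753\right)^{2} = \left(\left(\left(-17\right) 2 + 285\right) + 753\right)^{2} = \left(\left(-34 + 285\right) + 753\right)^{2} = \left(251 + 753\right)^{2} = 1004^{2} = 1008016$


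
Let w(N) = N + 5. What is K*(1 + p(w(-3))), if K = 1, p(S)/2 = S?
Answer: 5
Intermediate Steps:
w(N) = 5 + N
p(S) = 2*S
K*(1 + p(w(-3))) = 1*(1 + 2*(5 - 3)) = 1*(1 + 2*2) = 1*(1 + 4) = 1*5 = 5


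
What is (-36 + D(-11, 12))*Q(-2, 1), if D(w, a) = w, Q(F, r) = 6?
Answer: -282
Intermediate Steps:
(-36 + D(-11, 12))*Q(-2, 1) = (-36 - 11)*6 = -47*6 = -282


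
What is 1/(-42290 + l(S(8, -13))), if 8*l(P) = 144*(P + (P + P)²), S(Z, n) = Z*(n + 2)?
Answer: 1/513694 ≈ 1.9467e-6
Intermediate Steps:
S(Z, n) = Z*(2 + n)
l(P) = 18*P + 72*P² (l(P) = (144*(P + (P + P)²))/8 = (144*(P + (2*P)²))/8 = (144*(P + 4*P²))/8 = (144*P + 576*P²)/8 = 18*P + 72*P²)
1/(-42290 + l(S(8, -13))) = 1/(-42290 + 18*(8*(2 - 13))*(1 + 4*(8*(2 - 13)))) = 1/(-42290 + 18*(8*(-11))*(1 + 4*(8*(-11)))) = 1/(-42290 + 18*(-88)*(1 + 4*(-88))) = 1/(-42290 + 18*(-88)*(1 - 352)) = 1/(-42290 + 18*(-88)*(-351)) = 1/(-42290 + 555984) = 1/513694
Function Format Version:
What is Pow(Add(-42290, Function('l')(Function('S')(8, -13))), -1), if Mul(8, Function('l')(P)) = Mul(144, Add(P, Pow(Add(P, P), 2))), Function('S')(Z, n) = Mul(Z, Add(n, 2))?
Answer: Rational(1, 513694) ≈ 1.9467e-6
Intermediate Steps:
Function('S')(Z, n) = Mul(Z, Add(2, n))
Function('l')(P) = Add(Mul(18, P), Mul(72, Pow(P, 2))) (Function('l')(P) = Mul(Rational(1, 8), Mul(144, Add(P, Pow(Add(P, P), 2)))) = Mul(Rational(1, 8), Mul(144, Add(P, Pow(Mul(2, P), 2)))) = Mul(Rational(1, 8), Mul(144, Add(P, Mul(4, Pow(P, 2))))) = Mul(Rational(1, 8), Add(Mul(144, P), Mul(576, Pow(P, 2)))) = Add(Mul(18, P), Mul(72, Pow(P, 2))))
Pow(Add(-42290, Function('l')(Function('S')(8, -13))), -1) = Pow(Add(-42290, Mul(18, Mul(8, Add(2, -13)), Add(1, Mul(4, Mul(8, Add(2, -13)))))), -1) = Pow(Add(-42290, Mul(18, Mul(8, -11), Add(1, Mul(4, Mul(8, -11))))), -1) = Pow(Add(-42290, Mul(18, -88, Add(1, Mul(4, -88)))), -1) = Pow(Add(-42290, Mul(18, -88, Add(1, -352))), -1) = Pow(Add(-42290, Mul(18, -88, -351)), -1) = Pow(Add(-42290, 555984), -1) = Pow(513694, -1) = Rational(1, 513694)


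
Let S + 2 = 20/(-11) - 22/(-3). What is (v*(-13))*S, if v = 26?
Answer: -39208/33 ≈ -1188.1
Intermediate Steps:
S = 116/33 (S = -2 + (20/(-11) - 22/(-3)) = -2 + (20*(-1/11) - 22*(-⅓)) = -2 + (-20/11 + 22/3) = -2 + 182/33 = 116/33 ≈ 3.5152)
(v*(-13))*S = (26*(-13))*(116/33) = -338*116/33 = -39208/33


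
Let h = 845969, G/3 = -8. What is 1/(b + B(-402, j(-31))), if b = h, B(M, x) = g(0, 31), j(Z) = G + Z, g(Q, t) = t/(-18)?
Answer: 18/15227411 ≈ 1.1821e-6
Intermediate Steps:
G = -24 (G = 3*(-8) = -24)
g(Q, t) = -t/18 (g(Q, t) = t*(-1/18) = -t/18)
j(Z) = -24 + Z
B(M, x) = -31/18 (B(M, x) = -1/18*31 = -31/18)
b = 845969
1/(b + B(-402, j(-31))) = 1/(845969 - 31/18) = 1/(15227411/18) = 18/15227411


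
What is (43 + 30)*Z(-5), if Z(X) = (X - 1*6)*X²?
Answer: -20075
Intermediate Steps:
Z(X) = X²*(-6 + X) (Z(X) = (X - 6)*X² = (-6 + X)*X² = X²*(-6 + X))
(43 + 30)*Z(-5) = (43 + 30)*((-5)²*(-6 - 5)) = 73*(25*(-11)) = 73*(-275) = -20075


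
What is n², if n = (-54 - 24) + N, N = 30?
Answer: 2304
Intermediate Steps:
n = -48 (n = (-54 - 24) + 30 = -78 + 30 = -48)
n² = (-48)² = 2304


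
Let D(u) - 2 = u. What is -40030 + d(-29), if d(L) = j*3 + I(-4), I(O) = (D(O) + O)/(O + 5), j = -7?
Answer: -40057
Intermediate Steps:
D(u) = 2 + u
I(O) = (2 + 2*O)/(5 + O) (I(O) = ((2 + O) + O)/(O + 5) = (2 + 2*O)/(5 + O))
d(L) = -27 (d(L) = -7*3 + 2*(1 - 4)/(5 - 4) = -21 + 2*(-3)/1 = -21 + 2*1*(-3) = -21 - 6 = -27)
-40030 + d(-29) = -40030 - 27 = -40057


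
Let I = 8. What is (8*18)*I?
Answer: 1152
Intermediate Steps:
(8*18)*I = (8*18)*8 = 144*8 = 1152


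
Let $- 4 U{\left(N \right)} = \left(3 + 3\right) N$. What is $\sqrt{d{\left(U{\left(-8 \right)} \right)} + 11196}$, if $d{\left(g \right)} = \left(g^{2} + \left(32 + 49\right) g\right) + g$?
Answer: $2 \sqrt{3081} \approx 111.01$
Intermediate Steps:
$U{\left(N \right)} = - \frac{3 N}{2}$ ($U{\left(N \right)} = - \frac{\left(3 + 3\right) N}{4} = - \frac{6 N}{4} = - \frac{3 N}{2}$)
$d{\left(g \right)} = g^{2} + 82 g$ ($d{\left(g \right)} = \left(g^{2} + 81 g\right) + g = g^{2} + 82 g$)
$\sqrt{d{\left(U{\left(-8 \right)} \right)} + 11196} = \sqrt{\left(- \frac{3}{2}\right) \left(-8\right) \left(82 - -12\right) + 11196} = \sqrt{12 \left(82 + 12\right) + 11196} = \sqrt{12 \cdot 94 + 11196} = \sqrt{1128 + 11196} = \sqrt{12324} = 2 \sqrt{3081}$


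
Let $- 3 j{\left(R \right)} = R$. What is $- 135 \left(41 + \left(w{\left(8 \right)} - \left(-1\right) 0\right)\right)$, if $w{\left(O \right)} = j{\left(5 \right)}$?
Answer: $-5310$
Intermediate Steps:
$j{\left(R \right)} = - \frac{R}{3}$
$w{\left(O \right)} = - \frac{5}{3}$ ($w{\left(O \right)} = \left(- \frac{1}{3}\right) 5 = - \frac{5}{3}$)
$- 135 \left(41 + \left(w{\left(8 \right)} - \left(-1\right) 0\right)\right) = - 135 \left(41 - \left(\frac{5}{3} - 0\right)\right) = - 135 \left(41 - \frac{5}{3}\right) = \left(-135\right) \frac{118}{3} = -5310$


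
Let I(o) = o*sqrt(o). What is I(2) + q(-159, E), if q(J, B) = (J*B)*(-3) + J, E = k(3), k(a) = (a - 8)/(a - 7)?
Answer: 1749/4 + 2*sqrt(2) ≈ 440.08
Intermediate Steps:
I(o) = o**(3/2)
k(a) = (-8 + a)/(-7 + a)
E = 5/4 (E = (-8 + 3)/(-7 + 3) = -5/(-4) = -1/4*(-5) = 5/4 ≈ 1.2500)
q(J, B) = J - 3*B*J (q(J, B) = (B*J)*(-3) + J = -3*B*J + J = J - 3*B*J)
I(2) + q(-159, E) = 2**(3/2) - 159*(1 - 3*5/4) = 2*sqrt(2) - 159*(1 - 15/4) = 2*sqrt(2) - 159*(-11/4) = 2*sqrt(2) + 1749/4 = 1749/4 + 2*sqrt(2)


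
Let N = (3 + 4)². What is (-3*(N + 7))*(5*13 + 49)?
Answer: -19152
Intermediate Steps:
N = 49 (N = 7² = 49)
(-3*(N + 7))*(5*13 + 49) = (-3*(49 + 7))*(5*13 + 49) = (-3*56)*(65 + 49) = -168*114 = -19152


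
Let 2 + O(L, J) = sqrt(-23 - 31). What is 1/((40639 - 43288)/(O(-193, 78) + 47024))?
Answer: -15674/883 - I*sqrt(6)/883 ≈ -17.751 - 0.0027741*I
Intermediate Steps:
O(L, J) = -2 + 3*I*sqrt(6) (O(L, J) = -2 + sqrt(-23 - 31) = -2 + sqrt(-54) = -2 + 3*I*sqrt(6))
1/((40639 - 43288)/(O(-193, 78) + 47024)) = 1/((40639 - 43288)/((-2 + 3*I*sqrt(6)) + 47024)) = 1/(-2649/(47022 + 3*I*sqrt(6))) = -15674/883 - I*sqrt(6)/883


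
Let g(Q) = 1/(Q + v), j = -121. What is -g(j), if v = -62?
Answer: 1/183 ≈ 0.0054645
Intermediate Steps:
g(Q) = 1/(-62 + Q) (g(Q) = 1/(Q - 62) = 1/(-62 + Q))
-g(j) = -1/(-62 - 121) = -1/(-183) = -1*(-1/183) = 1/183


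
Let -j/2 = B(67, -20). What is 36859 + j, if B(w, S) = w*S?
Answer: 39539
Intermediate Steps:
B(w, S) = S*w
j = 2680 (j = -(-40)*67 = -2*(-1340) = 2680)
36859 + j = 36859 + 2680 = 39539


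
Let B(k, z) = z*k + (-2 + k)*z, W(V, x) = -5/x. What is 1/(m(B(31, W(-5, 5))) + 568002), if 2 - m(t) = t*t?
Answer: 1/564404 ≈ 1.7718e-6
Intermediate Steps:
B(k, z) = k*z + z*(-2 + k)
m(t) = 2 - t² (m(t) = 2 - t*t = 2 - t²)
1/(m(B(31, W(-5, 5))) + 568002) = 1/((2 - (2*(-5/5)*(-1 + 31))²) + 568002) = 1/((2 - (2*(-5*⅕)*30)²) + 568002) = 1/((2 - (2*(-1)*30)²) + 568002) = 1/((2 - 1*(-60)²) + 568002) = 1/((2 - 1*3600) + 568002) = 1/((2 - 3600) + 568002) = 1/(-3598 + 568002) = 1/564404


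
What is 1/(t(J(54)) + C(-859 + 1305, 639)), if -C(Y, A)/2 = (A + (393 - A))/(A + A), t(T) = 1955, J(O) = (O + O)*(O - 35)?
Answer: 213/416284 ≈ 0.00051167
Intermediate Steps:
J(O) = 2*O*(-35 + O) (J(O) = (2*O)*(-35 + O) = 2*O*(-35 + O))
C(Y, A) = -393/A (C(Y, A) = -2*(A + (393 - A))/(A + A) = -786/(2*A) = -786*1/(2*A) = -393/A)
1/(t(J(54)) + C(-859 + 1305, 639)) = 1/(1955 - 393/639) = 1/(1955 - 393*1/639) = 1/(1955 - 131/213) = 1/(416284/213) = 213/416284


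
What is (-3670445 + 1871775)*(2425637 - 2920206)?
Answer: 889566423230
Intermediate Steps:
(-3670445 + 1871775)*(2425637 - 2920206) = -1798670*(-494569) = 889566423230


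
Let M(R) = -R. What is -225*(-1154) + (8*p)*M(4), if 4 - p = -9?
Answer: 259234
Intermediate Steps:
p = 13 (p = 4 - 1*(-9) = 4 + 9 = 13)
-225*(-1154) + (8*p)*M(4) = -225*(-1154) + (8*13)*(-1*4) = 259650 + 104*(-4) = 259650 - 416 = 259234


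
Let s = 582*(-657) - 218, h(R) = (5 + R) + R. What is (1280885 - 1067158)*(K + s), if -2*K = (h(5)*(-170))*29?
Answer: -73867684559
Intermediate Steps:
h(R) = 5 + 2*R
K = 36975 (K = -(5 + 2*5)*(-170)*29/2 = -(5 + 10)*(-170)*29/2 = -15*(-170)*29/2 = -(-1275)*29 = -½*(-73950) = 36975)
s = -382592 (s = -382374 - 218 = -382592)
(1280885 - 1067158)*(K + s) = (1280885 - 1067158)*(36975 - 382592) = 213727*(-345617) = -73867684559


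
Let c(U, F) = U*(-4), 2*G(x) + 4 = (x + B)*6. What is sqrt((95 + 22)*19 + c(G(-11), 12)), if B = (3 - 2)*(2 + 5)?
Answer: sqrt(2279) ≈ 47.739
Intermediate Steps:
B = 7 (B = 1*7 = 7)
G(x) = 19 + 3*x (G(x) = -2 + ((x + 7)*6)/2 = -2 + ((7 + x)*6)/2 = -2 + (42 + 6*x)/2 = -2 + (21 + 3*x) = 19 + 3*x)
c(U, F) = -4*U
sqrt((95 + 22)*19 + c(G(-11), 12)) = sqrt((95 + 22)*19 - 4*(19 + 3*(-11))) = sqrt(117*19 - 4*(19 - 33)) = sqrt(2223 - 4*(-14)) = sqrt(2223 + 56) = sqrt(2279)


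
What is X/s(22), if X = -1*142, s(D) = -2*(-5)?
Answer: -71/5 ≈ -14.200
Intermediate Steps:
s(D) = 10
X = -142
X/s(22) = -142/10 = -142*⅒ = -71/5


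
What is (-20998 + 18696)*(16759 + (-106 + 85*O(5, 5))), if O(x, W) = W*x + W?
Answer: -44205306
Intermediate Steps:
O(x, W) = W + W*x
(-20998 + 18696)*(16759 + (-106 + 85*O(5, 5))) = (-20998 + 18696)*(16759 + (-106 + 85*(5*(1 + 5)))) = -2302*(16759 + (-106 + 85*(5*6))) = -2302*(16759 + (-106 + 85*30)) = -2302*(16759 + (-106 + 2550)) = -2302*(16759 + 2444) = -2302*19203 = -44205306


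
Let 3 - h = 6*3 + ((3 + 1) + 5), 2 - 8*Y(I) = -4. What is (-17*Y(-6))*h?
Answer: 306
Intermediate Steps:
Y(I) = ¾ (Y(I) = ¼ - ⅛*(-4) = ¼ + ½ = ¾)
h = -24 (h = 3 - (6*3 + ((3 + 1) + 5)) = 3 - (18 + (4 + 5)) = 3 - (18 + 9) = 3 - 1*27 = 3 - 27 = -24)
(-17*Y(-6))*h = -17*¾*(-24) = -51/4*(-24) = 306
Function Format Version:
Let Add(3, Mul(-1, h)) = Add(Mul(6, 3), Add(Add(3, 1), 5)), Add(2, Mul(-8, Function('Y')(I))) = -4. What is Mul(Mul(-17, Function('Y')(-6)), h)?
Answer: 306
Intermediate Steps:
Function('Y')(I) = Rational(3, 4) (Function('Y')(I) = Add(Rational(1, 4), Mul(Rational(-1, 8), -4)) = Add(Rational(1, 4), Rational(1, 2)) = Rational(3, 4))
h = -24 (h = Add(3, Mul(-1, Add(Mul(6, 3), Add(Add(3, 1), 5)))) = Add(3, Mul(-1, Add(18, Add(4, 5)))) = Add(3, Mul(-1, Add(18, 9))) = Add(3, Mul(-1, 27)) = Add(3, -27) = -24)
Mul(Mul(-17, Function('Y')(-6)), h) = Mul(Mul(-17, Rational(3, 4)), -24) = Mul(Rational(-51, 4), -24) = 306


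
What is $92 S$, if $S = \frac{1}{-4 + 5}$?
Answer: $92$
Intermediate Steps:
$S = 1$ ($S = 1^{-1} = 1$)
$92 S = 92 \cdot 1 = 92$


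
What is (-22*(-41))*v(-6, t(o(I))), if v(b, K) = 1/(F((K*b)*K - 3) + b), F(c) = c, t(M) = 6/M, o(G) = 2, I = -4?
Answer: -902/63 ≈ -14.317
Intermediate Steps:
v(b, K) = 1/(-3 + b + b*K**2) (v(b, K) = 1/(((K*b)*K - 3) + b) = 1/((b*K**2 - 3) + b) = 1/((-3 + b*K**2) + b) = 1/(-3 + b + b*K**2))
(-22*(-41))*v(-6, t(o(I))) = (-22*(-41))/(-3 - 6 - 6*(6/2)**2) = 902/(-3 - 6 - 6*(6*(1/2))**2) = 902/(-3 - 6 - 6*3**2) = 902/(-3 - 6 - 6*9) = 902/(-3 - 6 - 54) = 902/(-63) = 902*(-1/63) = -902/63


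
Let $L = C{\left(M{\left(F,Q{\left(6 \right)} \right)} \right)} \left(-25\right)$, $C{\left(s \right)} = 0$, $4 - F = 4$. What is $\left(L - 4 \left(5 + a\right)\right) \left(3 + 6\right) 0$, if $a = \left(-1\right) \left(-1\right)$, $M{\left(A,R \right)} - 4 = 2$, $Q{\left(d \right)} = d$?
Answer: $0$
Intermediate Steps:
$F = 0$ ($F = 4 - 4 = 0$)
$M{\left(A,R \right)} = 6$ ($M{\left(A,R \right)} = 4 + 2 = 6$)
$a = 1$
$L = 0$ ($L = 0 \left(-25\right) = 0$)
$\left(L - 4 \left(5 + a\right)\right) \left(3 + 6\right) 0 = \left(0 - 4 \left(5 + 1\right)\right) \left(3 + 6\right) 0 = \left(0 - 24\right) 9 \cdot 0 = \left(0 - 24\right) 0 = \left(-24\right) 0 = 0$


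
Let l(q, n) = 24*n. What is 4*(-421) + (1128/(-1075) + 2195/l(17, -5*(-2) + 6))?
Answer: -693228727/412800 ≈ -1679.3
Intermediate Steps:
4*(-421) + (1128/(-1075) + 2195/l(17, -5*(-2) + 6)) = 4*(-421) + (1128/(-1075) + 2195/((24*(-5*(-2) + 6)))) = -1684 + (1128*(-1/1075) + 2195/((24*(10 + 6)))) = -1684 + (-1128/1075 + 2195/((24*16))) = -1684 + (-1128/1075 + 2195/384) = -1684 + 1926473/412800 = -693228727/412800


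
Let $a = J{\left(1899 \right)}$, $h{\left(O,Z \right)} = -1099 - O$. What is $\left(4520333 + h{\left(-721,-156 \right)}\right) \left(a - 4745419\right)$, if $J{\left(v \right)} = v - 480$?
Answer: $-21442666520000$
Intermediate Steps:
$J{\left(v \right)} = -480 + v$
$a = 1419$ ($a = -480 + 1899 = 1419$)
$\left(4520333 + h{\left(-721,-156 \right)}\right) \left(a - 4745419\right) = \left(4520333 - 378\right) \left(1419 - 4745419\right) = \left(4520333 + \left(-1099 + 721\right)\right) \left(-4744000\right) = \left(4520333 - 378\right) \left(-4744000\right) = 4519955 \left(-4744000\right) = -21442666520000$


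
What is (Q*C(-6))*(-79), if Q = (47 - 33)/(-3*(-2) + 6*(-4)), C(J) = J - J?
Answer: 0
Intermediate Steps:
C(J) = 0
Q = -7/9 (Q = 14/(6 - 24) = 14/(-18) = 14*(-1/18) = -7/9 ≈ -0.77778)
(Q*C(-6))*(-79) = -7/9*0*(-79) = 0*(-79) = 0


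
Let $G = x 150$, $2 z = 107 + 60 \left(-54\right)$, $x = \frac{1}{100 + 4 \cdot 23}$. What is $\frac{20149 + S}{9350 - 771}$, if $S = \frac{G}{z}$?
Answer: $\frac{1010029047}{430048112} \approx 2.3486$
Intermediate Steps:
$x = \frac{1}{192}$ ($x = \frac{1}{100 + 92} = \frac{1}{192} \approx 0.0052083$)
$z = - \frac{3133}{2}$ ($z = \frac{107 + 60 \left(-54\right)}{2} = \frac{107 - 3240}{2} = \frac{1}{2} \left(-3133\right) = - \frac{3133}{2} \approx -1566.5$)
$G = \frac{25}{32}$ ($G = \frac{1}{192} \cdot 150 = \frac{25}{32} \approx 0.78125$)
$S = - \frac{25}{50128}$ ($S = \frac{25}{32 \left(- \frac{3133}{2}\right)} = \frac{25}{32} \left(- \frac{2}{3133}\right) = - \frac{25}{50128} \approx -0.00049872$)
$\frac{20149 + S}{9350 - 771} = \frac{20149 - \frac{25}{50128}}{9350 - 771} = \frac{1010029047}{50128 \cdot 8579} = \frac{1010029047}{50128} \cdot \frac{1}{8579} = \frac{1010029047}{430048112}$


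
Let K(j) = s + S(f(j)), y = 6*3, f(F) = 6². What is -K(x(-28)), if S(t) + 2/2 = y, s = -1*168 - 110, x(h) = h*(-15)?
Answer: 261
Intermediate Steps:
f(F) = 36
x(h) = -15*h
s = -278 (s = -168 - 110 = -278)
y = 18
S(t) = 17 (S(t) = -1 + 18 = 17)
K(j) = -261 (K(j) = -278 + 17 = -261)
-K(x(-28)) = -1*(-261) = 261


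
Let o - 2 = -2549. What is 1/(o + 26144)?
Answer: 1/23597 ≈ 4.2378e-5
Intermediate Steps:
o = -2547 (o = 2 - 2549 = -2547)
1/(o + 26144) = 1/(-2547 + 26144) = 1/23597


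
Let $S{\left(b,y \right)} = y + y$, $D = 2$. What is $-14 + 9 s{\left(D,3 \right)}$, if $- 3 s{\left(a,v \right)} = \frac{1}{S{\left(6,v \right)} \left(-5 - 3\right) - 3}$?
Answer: $- \frac{237}{17} \approx -13.941$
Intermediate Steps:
$S{\left(b,y \right)} = 2 y$
$s{\left(a,v \right)} = - \frac{1}{3 \left(-3 - 16 v\right)}$ ($s{\left(a,v \right)} = - \frac{1}{3 \left(2 v \left(-5 - 3\right) - 3\right)} = - \frac{1}{3 \left(2 v \left(-8\right) - 3\right)} = - \frac{1}{3 \left(- 16 v - 3\right)} = - \frac{1}{3 \left(-3 - 16 v\right)}$)
$-14 + 9 s{\left(D,3 \right)} = -14 + 9 \frac{1}{3 \left(3 + 16 \cdot 3\right)} = -14 + 9 \frac{1}{3 \left(3 + 48\right)} = -14 + 9 \frac{1}{3 \cdot 51} = -14 + 9 \cdot \frac{1}{3} \cdot \frac{1}{51} = -14 + 9 \cdot \frac{1}{153} = -14 + \frac{1}{17} = - \frac{237}{17}$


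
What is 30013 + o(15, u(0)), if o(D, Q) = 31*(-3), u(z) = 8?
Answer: 29920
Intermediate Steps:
o(D, Q) = -93
30013 + o(15, u(0)) = 30013 - 93 = 29920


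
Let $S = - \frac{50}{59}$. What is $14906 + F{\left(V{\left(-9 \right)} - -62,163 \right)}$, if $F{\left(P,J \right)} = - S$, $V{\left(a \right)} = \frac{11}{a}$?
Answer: $\frac{879504}{59} \approx 14907.0$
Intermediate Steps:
$S = - \frac{50}{59}$ ($S = \left(-50\right) \frac{1}{59} = - \frac{50}{59} \approx -0.84746$)
$F{\left(P,J \right)} = \frac{50}{59}$ ($F{\left(P,J \right)} = \left(-1\right) \left(- \frac{50}{59}\right) = \frac{50}{59}$)
$14906 + F{\left(V{\left(-9 \right)} - -62,163 \right)} = 14906 + \frac{50}{59} = \frac{879504}{59}$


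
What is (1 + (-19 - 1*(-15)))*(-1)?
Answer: 3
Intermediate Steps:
(1 + (-19 - 1*(-15)))*(-1) = (1 + (-19 + 15))*(-1) = (1 - 4)*(-1) = -3*(-1) = 3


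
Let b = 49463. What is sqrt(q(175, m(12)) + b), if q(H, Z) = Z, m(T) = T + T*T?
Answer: 29*sqrt(59) ≈ 222.75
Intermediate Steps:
m(T) = T + T**2
sqrt(q(175, m(12)) + b) = sqrt(12*(1 + 12) + 49463) = sqrt(12*13 + 49463) = sqrt(156 + 49463) = sqrt(49619) = 29*sqrt(59)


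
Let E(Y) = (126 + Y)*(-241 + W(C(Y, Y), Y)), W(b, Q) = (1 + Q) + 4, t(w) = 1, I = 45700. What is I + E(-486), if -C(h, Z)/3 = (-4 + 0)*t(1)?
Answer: 305620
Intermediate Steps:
C(h, Z) = 12 (C(h, Z) = -3*(-4 + 0) = -(-12) = -3*(-4) = 12)
W(b, Q) = 5 + Q
E(Y) = (-236 + Y)*(126 + Y) (E(Y) = (126 + Y)*(-241 + (5 + Y)) = (126 + Y)*(-236 + Y) = (-236 + Y)*(126 + Y))
I + E(-486) = 45700 + (-29736 + (-486)**2 - 110*(-486)) = 45700 + (-29736 + 236196 + 53460) = 45700 + 259920 = 305620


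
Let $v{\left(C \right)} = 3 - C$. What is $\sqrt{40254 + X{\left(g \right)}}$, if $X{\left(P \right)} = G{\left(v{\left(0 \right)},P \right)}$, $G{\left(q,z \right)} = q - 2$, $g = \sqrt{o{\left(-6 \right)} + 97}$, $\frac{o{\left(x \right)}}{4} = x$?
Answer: $\sqrt{40255} \approx 200.64$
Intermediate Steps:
$o{\left(x \right)} = 4 x$
$g = \sqrt{73}$ ($g = \sqrt{4 \left(-6\right) + 97} = \sqrt{-24 + 97} = \sqrt{73} \approx 8.544$)
$G{\left(q,z \right)} = -2 + q$
$X{\left(P \right)} = 1$ ($X{\left(P \right)} = -2 + \left(3 - 0\right) = -2 + \left(3 + 0\right) = -2 + 3 = 1$)
$\sqrt{40254 + X{\left(g \right)}} = \sqrt{40254 + 1} = \sqrt{40255}$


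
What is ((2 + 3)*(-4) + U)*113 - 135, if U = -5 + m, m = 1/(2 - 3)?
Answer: -3073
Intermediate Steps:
m = -1 (m = 1/(-1) = -1)
U = -6 (U = -5 - 1 = -6)
((2 + 3)*(-4) + U)*113 - 135 = ((2 + 3)*(-4) - 6)*113 - 135 = (5*(-4) - 6)*113 - 135 = (-20 - 6)*113 - 135 = -26*113 - 135 = -2938 - 135 = -3073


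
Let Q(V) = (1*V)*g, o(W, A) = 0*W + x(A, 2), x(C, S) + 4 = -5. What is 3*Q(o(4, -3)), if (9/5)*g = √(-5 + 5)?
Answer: 0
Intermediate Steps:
x(C, S) = -9 (x(C, S) = -4 - 5 = -9)
g = 0 (g = 5*√(-5 + 5)/9 = 5*√0/9 = (5/9)*0 = 0)
o(W, A) = -9 (o(W, A) = 0*W - 9 = 0 - 9 = -9)
Q(V) = 0 (Q(V) = (1*V)*0 = V*0 = 0)
3*Q(o(4, -3)) = 3*0 = 0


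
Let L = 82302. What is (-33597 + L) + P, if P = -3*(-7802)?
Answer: 72111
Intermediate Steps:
P = 23406
(-33597 + L) + P = (-33597 + 82302) + 23406 = 48705 + 23406 = 72111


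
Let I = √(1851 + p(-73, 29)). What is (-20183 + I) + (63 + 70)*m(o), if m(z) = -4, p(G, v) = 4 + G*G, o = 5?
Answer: -20715 + 4*√449 ≈ -20630.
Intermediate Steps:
p(G, v) = 4 + G²
I = 4*√449 (I = √(1851 + (4 + (-73)²)) = √(1851 + (4 + 5329)) = √(1851 + 5333) = √7184 = 4*√449 ≈ 84.759)
(-20183 + I) + (63 + 70)*m(o) = (-20183 + 4*√449) + (63 + 70)*(-4) = (-20183 + 4*√449) + 133*(-4) = (-20183 + 4*√449) - 532 = -20715 + 4*√449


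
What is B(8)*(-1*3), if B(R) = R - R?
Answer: 0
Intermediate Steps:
B(R) = 0
B(8)*(-1*3) = 0*(-1*3) = 0*(-3) = 0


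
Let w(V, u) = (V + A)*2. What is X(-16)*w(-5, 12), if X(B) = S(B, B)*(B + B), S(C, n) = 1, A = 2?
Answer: 192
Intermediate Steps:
w(V, u) = 4 + 2*V (w(V, u) = (V + 2)*2 = (2 + V)*2 = 4 + 2*V)
X(B) = 2*B (X(B) = 1*(B + B) = 1*(2*B) = 2*B)
X(-16)*w(-5, 12) = (2*(-16))*(4 + 2*(-5)) = -32*(4 - 10) = -32*(-6) = 192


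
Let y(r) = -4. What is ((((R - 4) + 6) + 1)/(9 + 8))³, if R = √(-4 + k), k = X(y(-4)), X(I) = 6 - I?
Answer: (3 + √6)³/4913 ≈ 0.032940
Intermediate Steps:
k = 10 (k = 6 - 1*(-4) = 6 + 4 = 10)
R = √6 (R = √(-4 + 10) = √6 ≈ 2.4495)
((((R - 4) + 6) + 1)/(9 + 8))³ = ((((√6 - 4) + 6) + 1)/(9 + 8))³ = ((((-4 + √6) + 6) + 1)/17)³ = (((2 + √6) + 1)*(1/17))³ = ((3 + √6)*(1/17))³ = (3/17 + √6/17)³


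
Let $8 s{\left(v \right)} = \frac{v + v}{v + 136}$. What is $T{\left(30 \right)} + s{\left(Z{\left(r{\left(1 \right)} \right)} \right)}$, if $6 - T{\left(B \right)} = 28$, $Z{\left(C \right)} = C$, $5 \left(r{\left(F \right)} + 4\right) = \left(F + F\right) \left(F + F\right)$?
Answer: $- \frac{3653}{166} \approx -22.006$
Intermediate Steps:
$r{\left(F \right)} = -4 + \frac{4 F^{2}}{5}$ ($r{\left(F \right)} = -4 + \frac{\left(F + F\right) \left(F + F\right)}{5} = -4 + \frac{2 F 2 F}{5} = -4 + \frac{4 F^{2}}{5}$)
$T{\left(B \right)} = -22$ ($T{\left(B \right)} = 6 - 28 = -22$)
$s{\left(v \right)} = \frac{v}{4 \left(136 + v\right)}$ ($s{\left(v \right)} = \frac{\left(v + v\right) \frac{1}{v + 136}}{8} = \frac{2 v \frac{1}{136 + v}}{8} = \frac{v}{4 \left(136 + v\right)}$)
$T{\left(30 \right)} + s{\left(Z{\left(r{\left(1 \right)} \right)} \right)} = -22 + \frac{-4 + \frac{4 \cdot 1^{2}}{5}}{4 \left(136 - \left(4 - \frac{4 \cdot 1^{2}}{5}\right)\right)} = -22 + \frac{-4 + \frac{4}{5} \cdot 1}{4 \left(136 + \left(-4 + \frac{4}{5} \cdot 1\right)\right)} = -22 + \frac{-4 + \frac{4}{5}}{4 \left(136 + \left(-4 + \frac{4}{5}\right)\right)} = -22 + \frac{1}{4} \left(- \frac{16}{5}\right) \frac{1}{136 - \frac{16}{5}} = -22 + \frac{1}{4} \left(- \frac{16}{5}\right) \frac{1}{\frac{664}{5}} = -22 + \frac{1}{4} \left(- \frac{16}{5}\right) \frac{5}{664} = -22 - \frac{1}{166} = - \frac{3653}{166}$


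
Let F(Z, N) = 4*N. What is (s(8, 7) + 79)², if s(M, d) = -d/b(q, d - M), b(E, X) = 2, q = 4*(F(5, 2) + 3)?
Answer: 22801/4 ≈ 5700.3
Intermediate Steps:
q = 44 (q = 4*(4*2 + 3) = 4*(8 + 3) = 4*11 = 44)
s(M, d) = -d/2
(s(8, 7) + 79)² = (-½*7 + 79)² = (-7/2 + 79)² = (151/2)² = 22801/4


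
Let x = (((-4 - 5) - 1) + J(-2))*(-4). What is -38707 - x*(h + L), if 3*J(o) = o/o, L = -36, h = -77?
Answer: -103013/3 ≈ -34338.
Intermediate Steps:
J(o) = ⅓ (J(o) = (o/o)/3 = (⅓)*1 = ⅓)
x = 116/3 (x = (((-4 - 5) - 1) + ⅓)*(-4) = ((-9 - 1) + ⅓)*(-4) = (-10 + ⅓)*(-4) = -29/3*(-4) = 116/3 ≈ 38.667)
-38707 - x*(h + L) = -38707 - 116*(-77 - 36)/3 = -38707 - 116*(-113)/3 = -38707 - 1*(-13108/3) = -38707 + 13108/3 = -103013/3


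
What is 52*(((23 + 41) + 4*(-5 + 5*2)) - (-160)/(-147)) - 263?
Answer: 595115/147 ≈ 4048.4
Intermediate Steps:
52*(((23 + 41) + 4*(-5 + 5*2)) - (-160)/(-147)) - 263 = 52*((64 + 4*(-5 + 10)) - (-160)*(-1)/147) - 263 = 52*((64 + 4*5) - 1*160/147) - 263 = 52*((64 + 20) - 160/147) - 263 = 52*(84 - 160/147) - 263 = 52*(12188/147) - 263 = 633776/147 - 263 = 595115/147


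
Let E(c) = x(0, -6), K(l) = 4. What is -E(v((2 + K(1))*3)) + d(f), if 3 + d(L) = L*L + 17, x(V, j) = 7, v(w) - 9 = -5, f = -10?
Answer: 107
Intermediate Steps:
v(w) = 4 (v(w) = 9 - 5 = 4)
E(c) = 7
d(L) = 14 + L² (d(L) = -3 + (L*L + 17) = -3 + (L² + 17) = -3 + (17 + L²) = 14 + L²)
-E(v((2 + K(1))*3)) + d(f) = -1*7 + (14 + (-10)²) = -7 + (14 + 100) = -7 + 114 = 107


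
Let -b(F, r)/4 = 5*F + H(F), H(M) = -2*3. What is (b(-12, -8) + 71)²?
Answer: 112225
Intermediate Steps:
H(M) = -6
b(F, r) = 24 - 20*F (b(F, r) = -4*(5*F - 6) = -4*(-6 + 5*F) = 24 - 20*F)
(b(-12, -8) + 71)² = ((24 - 20*(-12)) + 71)² = ((24 + 240) + 71)² = (264 + 71)² = 335² = 112225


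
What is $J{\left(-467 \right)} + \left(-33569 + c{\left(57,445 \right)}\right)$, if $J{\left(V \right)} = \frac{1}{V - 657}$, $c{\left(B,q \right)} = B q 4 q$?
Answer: $\frac{50710531243}{1124} \approx 4.5116 \cdot 10^{7}$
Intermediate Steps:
$c{\left(B,q \right)} = 4 B q^{2}$
$J{\left(V \right)} = \frac{1}{-657 + V}$
$J{\left(-467 \right)} + \left(-33569 + c{\left(57,445 \right)}\right) = \frac{1}{-657 - 467} - \left(33569 - 228 \cdot 445^{2}\right) = \frac{1}{-1124} - \left(33569 - 45149700\right) = - \frac{1}{1124} + \left(-33569 + 45149700\right) = - \frac{1}{1124} + 45116131 = \frac{50710531243}{1124}$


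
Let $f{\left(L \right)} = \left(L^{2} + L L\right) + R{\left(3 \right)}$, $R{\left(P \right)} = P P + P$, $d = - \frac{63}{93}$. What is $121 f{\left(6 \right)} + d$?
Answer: $\frac{315063}{31} \approx 10163.0$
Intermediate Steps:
$d = - \frac{21}{31}$ ($d = \left(-63\right) \frac{1}{93} = - \frac{21}{31} \approx -0.67742$)
$R{\left(P \right)} = P + P^{2}$ ($R{\left(P \right)} = P^{2} + P = P + P^{2}$)
$f{\left(L \right)} = 12 + 2 L^{2}$ ($f{\left(L \right)} = \left(L^{2} + L L\right) + 3 \left(1 + 3\right) = \left(L^{2} + L^{2}\right) + 3 \cdot 4 = 2 L^{2} + 12 = 12 + 2 L^{2}$)
$121 f{\left(6 \right)} + d = 121 \left(12 + 2 \cdot 6^{2}\right) - \frac{21}{31} = 121 \left(12 + 2 \cdot 36\right) - \frac{21}{31} = 121 \left(12 + 72\right) - \frac{21}{31} = 121 \cdot 84 - \frac{21}{31} = 10164 - \frac{21}{31} = \frac{315063}{31}$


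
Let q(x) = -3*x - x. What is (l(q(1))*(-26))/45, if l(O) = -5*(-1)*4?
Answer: -104/9 ≈ -11.556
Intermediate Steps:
q(x) = -4*x
l(O) = 20 (l(O) = 5*4 = 20)
(l(q(1))*(-26))/45 = (20*(-26))/45 = -520*1/45 = -104/9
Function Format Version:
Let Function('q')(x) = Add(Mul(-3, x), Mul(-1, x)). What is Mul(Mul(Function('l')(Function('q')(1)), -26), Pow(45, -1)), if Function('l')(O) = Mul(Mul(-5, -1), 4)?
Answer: Rational(-104, 9) ≈ -11.556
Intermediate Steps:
Function('q')(x) = Mul(-4, x)
Function('l')(O) = 20 (Function('l')(O) = Mul(5, 4) = 20)
Mul(Mul(Function('l')(Function('q')(1)), -26), Pow(45, -1)) = Mul(Mul(20, -26), Pow(45, -1)) = Mul(-520, Rational(1, 45)) = Rational(-104, 9)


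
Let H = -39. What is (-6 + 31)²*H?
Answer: -24375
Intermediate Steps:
(-6 + 31)²*H = (-6 + 31)²*(-39) = 25²*(-39) = 625*(-39) = -24375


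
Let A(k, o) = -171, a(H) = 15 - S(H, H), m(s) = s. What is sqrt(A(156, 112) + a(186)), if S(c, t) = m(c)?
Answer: 3*I*sqrt(38) ≈ 18.493*I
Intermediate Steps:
S(c, t) = c
a(H) = 15 - H
sqrt(A(156, 112) + a(186)) = sqrt(-171 + (15 - 1*186)) = sqrt(-171 + (15 - 186)) = sqrt(-171 - 171) = sqrt(-342) = 3*I*sqrt(38)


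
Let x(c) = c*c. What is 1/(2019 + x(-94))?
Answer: 1/10855 ≈ 9.2123e-5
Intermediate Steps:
x(c) = c**2
1/(2019 + x(-94)) = 1/(2019 + (-94)**2) = 1/(2019 + 8836) = 1/10855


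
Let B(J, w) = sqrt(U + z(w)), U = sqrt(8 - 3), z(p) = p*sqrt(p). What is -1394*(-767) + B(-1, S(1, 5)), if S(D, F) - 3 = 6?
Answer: 1069198 + sqrt(27 + sqrt(5)) ≈ 1.0692e+6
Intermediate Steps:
z(p) = p**(3/2)
S(D, F) = 9 (S(D, F) = 3 + 6 = 9)
U = sqrt(5) ≈ 2.2361
B(J, w) = sqrt(sqrt(5) + w**(3/2))
-1394*(-767) + B(-1, S(1, 5)) = -1394*(-767) + sqrt(sqrt(5) + 9**(3/2)) = 1069198 + sqrt(sqrt(5) + 27) = 1069198 + sqrt(27 + sqrt(5))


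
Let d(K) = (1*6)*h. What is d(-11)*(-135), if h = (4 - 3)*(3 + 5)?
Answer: -6480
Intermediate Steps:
h = 8 (h = 1*8 = 8)
d(K) = 48 (d(K) = (1*6)*8 = 6*8 = 48)
d(-11)*(-135) = 48*(-135) = -6480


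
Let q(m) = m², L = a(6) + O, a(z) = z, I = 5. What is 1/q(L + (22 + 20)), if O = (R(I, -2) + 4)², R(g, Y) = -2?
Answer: 1/2704 ≈ 0.00036982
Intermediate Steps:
O = 4 (O = (-2 + 4)² = 2² = 4)
L = 10 (L = 6 + 4 = 10)
1/q(L + (22 + 20)) = 1/((10 + (22 + 20))²) = 1/((10 + 42)²) = 1/(52²) = 1/2704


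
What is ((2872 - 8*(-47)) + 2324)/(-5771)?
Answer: -28/29 ≈ -0.96552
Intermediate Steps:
((2872 - 8*(-47)) + 2324)/(-5771) = ((2872 + 376) + 2324)*(-1/5771) = (3248 + 2324)*(-1/5771) = 5572*(-1/5771) = -28/29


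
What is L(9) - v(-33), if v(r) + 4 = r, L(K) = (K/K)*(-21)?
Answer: 16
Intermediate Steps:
L(K) = -21 (L(K) = 1*(-21) = -21)
v(r) = -4 + r
L(9) - v(-33) = -21 - (-4 - 33) = -21 - 1*(-37) = -21 + 37 = 16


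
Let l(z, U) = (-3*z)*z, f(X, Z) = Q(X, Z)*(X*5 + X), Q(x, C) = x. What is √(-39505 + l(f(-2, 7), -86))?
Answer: I*√41233 ≈ 203.06*I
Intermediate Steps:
f(X, Z) = 6*X² (f(X, Z) = X*(X*5 + X) = X*(5*X + X) = X*(6*X) = 6*X²)
l(z, U) = -3*z²
√(-39505 + l(f(-2, 7), -86)) = √(-39505 - 3*(6*(-2)²)²) = √(-39505 - 3*(6*4)²) = √(-39505 - 3*24²) = √(-39505 - 3*576) = √(-39505 - 1728) = √(-41233) = I*√41233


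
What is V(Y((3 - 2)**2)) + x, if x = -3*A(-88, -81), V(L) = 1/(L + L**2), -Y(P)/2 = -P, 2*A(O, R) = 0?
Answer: 1/6 ≈ 0.16667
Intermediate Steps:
A(O, R) = 0 (A(O, R) = (1/2)*0 = 0)
Y(P) = 2*P (Y(P) = -(-2)*P = 2*P)
x = 0 (x = -3*0 = 0)
V(Y((3 - 2)**2)) + x = 1/(((2*(3 - 2)**2))*(1 + 2*(3 - 2)**2)) + 0 = 1/(((2*1**2))*(1 + 2*1**2)) + 0 = 1/(((2*1))*(1 + 2*1)) + 0 = 1/(2*(1 + 2)) + 0 = (1/2)/3 + 0 = (1/2)*(1/3) + 0 = 1/6 + 0 = 1/6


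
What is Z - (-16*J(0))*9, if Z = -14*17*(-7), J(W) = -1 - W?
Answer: 1522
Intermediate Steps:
Z = 1666 (Z = -238*(-7) = 1666)
Z - (-16*J(0))*9 = 1666 - (-16*(-1 - 1*0))*9 = 1666 - (-16*(-1 + 0))*9 = 1666 - (-16*(-1))*9 = 1666 - 16*9 = 1666 - 1*144 = 1666 - 144 = 1522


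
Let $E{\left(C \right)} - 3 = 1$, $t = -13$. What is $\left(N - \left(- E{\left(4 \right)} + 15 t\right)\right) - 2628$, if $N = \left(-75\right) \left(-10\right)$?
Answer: $-1679$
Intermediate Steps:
$E{\left(C \right)} = 4$ ($E{\left(C \right)} = 3 + 1 = 4$)
$N = 750$
$\left(N - \left(- E{\left(4 \right)} + 15 t\right)\right) - 2628 = \left(750 + \left(4 - -195\right)\right) - 2628 = \left(750 + \left(4 + 195\right)\right) - 2628 = \left(750 + 199\right) - 2628 = 949 - 2628 = -1679$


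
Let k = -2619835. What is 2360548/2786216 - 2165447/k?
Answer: 3054412337033/1824856548590 ≈ 1.6738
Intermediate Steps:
2360548/2786216 - 2165447/k = 2360548/2786216 - 2165447/(-2619835) = 2360548*(1/2786216) - 2165447*(-1/2619835) = 590137/696554 + 2165447/2619835 = 3054412337033/1824856548590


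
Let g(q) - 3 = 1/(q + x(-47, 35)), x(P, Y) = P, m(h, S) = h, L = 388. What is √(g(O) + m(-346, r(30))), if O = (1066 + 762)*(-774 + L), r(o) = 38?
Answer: I*√170796500511230/705655 ≈ 18.52*I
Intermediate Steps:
O = -705608 (O = (1066 + 762)*(-774 + 388) = 1828*(-386) = -705608)
g(q) = 3 + 1/(-47 + q) (g(q) = 3 + 1/(q - 47) = 3 + 1/(-47 + q))
√(g(O) + m(-346, r(30))) = √((-140 + 3*(-705608))/(-47 - 705608) - 346) = √((-140 - 2116824)/(-705655) - 346) = √(-1/705655*(-2116964) - 346) = √(2116964/705655 - 346) = √(-242039666/705655) = I*√170796500511230/705655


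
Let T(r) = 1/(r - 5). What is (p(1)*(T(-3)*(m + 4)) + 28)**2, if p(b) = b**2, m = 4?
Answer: 729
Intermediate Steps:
T(r) = 1/(-5 + r)
(p(1)*(T(-3)*(m + 4)) + 28)**2 = (1**2*((4 + 4)/(-5 - 3)) + 28)**2 = (1*(8/(-8)) + 28)**2 = (1*(-1/8*8) + 28)**2 = (1*(-1) + 28)**2 = (-1 + 28)**2 = 27**2 = 729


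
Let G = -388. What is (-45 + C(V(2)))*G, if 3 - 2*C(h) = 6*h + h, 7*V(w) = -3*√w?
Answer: 16878 - 582*√2 ≈ 16055.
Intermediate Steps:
V(w) = -3*√w/7 (V(w) = (-3*√w)/7 = -3*√w/7)
C(h) = 3/2 - 7*h/2 (C(h) = 3/2 - (6*h + h)/2 = 3/2 - 7*h/2)
(-45 + C(V(2)))*G = (-45 + (3/2 - (-3)*√2/2))*(-388) = (-45 + (3/2 + 3*√2/2))*(-388) = (-87/2 + 3*√2/2)*(-388) = 16878 - 582*√2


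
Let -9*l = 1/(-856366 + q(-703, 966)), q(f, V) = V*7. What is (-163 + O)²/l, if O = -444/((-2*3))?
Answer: 60567419556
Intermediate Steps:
q(f, V) = 7*V
O = 74 (O = -444/(-6) = -444*(-⅙) = 74)
l = 1/7646436 (l = -1/(9*(-856366 + 7*966)) = -1/(9*(-856366 + 6762)) = -⅑/(-849604) = -⅑*(-1/849604) = 1/7646436 ≈ 1.3078e-7)
(-163 + O)²/l = (-163 + 74)²/(1/7646436) = (-89)²*7646436 = 7921*7646436 = 60567419556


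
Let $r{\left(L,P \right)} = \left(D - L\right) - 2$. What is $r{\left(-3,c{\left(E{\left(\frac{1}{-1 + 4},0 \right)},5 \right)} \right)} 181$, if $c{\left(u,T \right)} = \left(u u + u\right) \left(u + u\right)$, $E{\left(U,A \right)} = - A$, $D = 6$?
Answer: $1267$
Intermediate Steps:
$c{\left(u,T \right)} = 2 u \left(u + u^{2}\right)$ ($c{\left(u,T \right)} = \left(u^{2} + u\right) 2 u = \left(u + u^{2}\right) 2 u = 2 u \left(u + u^{2}\right)$)
$r{\left(L,P \right)} = 4 - L$ ($r{\left(L,P \right)} = \left(6 - L\right) - 2 = 4 - L$)
$r{\left(-3,c{\left(E{\left(\frac{1}{-1 + 4},0 \right)},5 \right)} \right)} 181 = \left(4 - -3\right) 181 = \left(4 + 3\right) 181 = 7 \cdot 181 = 1267$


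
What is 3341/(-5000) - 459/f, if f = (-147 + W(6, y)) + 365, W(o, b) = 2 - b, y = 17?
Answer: -2973223/1015000 ≈ -2.9293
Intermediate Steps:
f = 203 (f = (-147 + (2 - 1*17)) + 365 = (-147 + (2 - 17)) + 365 = (-147 - 15) + 365 = -162 + 365 = 203)
3341/(-5000) - 459/f = 3341/(-5000) - 459/203 = 3341*(-1/5000) - 459*1/203 = -3341/5000 - 459/203 = -2973223/1015000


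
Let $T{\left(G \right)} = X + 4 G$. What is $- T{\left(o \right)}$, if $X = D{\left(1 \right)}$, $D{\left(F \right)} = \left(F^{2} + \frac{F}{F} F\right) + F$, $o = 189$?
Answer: $-759$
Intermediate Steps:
$D{\left(F \right)} = F^{2} + 2 F$ ($D{\left(F \right)} = \left(F^{2} + 1 F\right) + F = \left(F^{2} + F\right) + F = \left(F + F^{2}\right) + F = F^{2} + 2 F$)
$X = 3$ ($X = 1 \left(2 + 1\right) = 1 \cdot 3 = 3$)
$T{\left(G \right)} = 3 + 4 G$
$- T{\left(o \right)} = - (3 + 4 \cdot 189) = - (3 + 756) = \left(-1\right) 759 = -759$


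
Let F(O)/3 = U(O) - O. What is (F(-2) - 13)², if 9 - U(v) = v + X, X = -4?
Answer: 1444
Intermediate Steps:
U(v) = 13 - v (U(v) = 9 - (v - 4) = 9 - (-4 + v) = 9 + (4 - v) = 13 - v)
F(O) = 39 - 6*O (F(O) = 3*((13 - O) - O) = 3*(13 - 2*O) = 39 - 6*O)
(F(-2) - 13)² = ((39 - 6*(-2)) - 13)² = ((39 + 12) - 13)² = (51 - 13)² = 38² = 1444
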